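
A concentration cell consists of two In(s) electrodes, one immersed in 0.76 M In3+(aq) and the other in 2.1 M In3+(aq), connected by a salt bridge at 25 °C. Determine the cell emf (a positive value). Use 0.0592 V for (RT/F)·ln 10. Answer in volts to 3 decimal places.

0.009 V

For a concentration cell E°cell = 0, since both electrodes use the same couple.
The compartment with the higher In3+(aq) concentration (2.1 M) acts as the cathode; ions are reduced there and produced at the dilute (0.76 M) anode.
With n = 3, Ecell = −(0.0592/3)·log([dilute]/[conc]) = −(0.0592/3)·log(0.76/2.1) = +0.009 V.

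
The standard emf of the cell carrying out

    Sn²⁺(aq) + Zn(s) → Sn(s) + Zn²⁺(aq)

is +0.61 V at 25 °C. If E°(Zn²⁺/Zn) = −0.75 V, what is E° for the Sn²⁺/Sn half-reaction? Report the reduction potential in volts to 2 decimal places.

In the reaction as written the Sn²⁺/Sn couple is reduced (cathode) and Zn²⁺/Zn is oxidized (anode), so E°cell = E°(Sn²⁺/Sn) − E°(Zn²⁺/Zn).
E°(Sn²⁺/Sn) = E°cell + E°(anode) = +0.61 + (−0.75) = −0.14 V.

−0.14 V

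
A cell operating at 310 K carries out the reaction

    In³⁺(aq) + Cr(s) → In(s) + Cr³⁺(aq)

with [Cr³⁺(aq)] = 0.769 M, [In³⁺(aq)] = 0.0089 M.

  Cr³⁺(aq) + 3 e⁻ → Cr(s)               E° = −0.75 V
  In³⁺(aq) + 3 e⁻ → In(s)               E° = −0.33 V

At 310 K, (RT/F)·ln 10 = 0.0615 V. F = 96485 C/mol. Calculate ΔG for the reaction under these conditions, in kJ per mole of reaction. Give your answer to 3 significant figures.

The standard cell potential is −0.33 − (−0.75) = +0.42 V, with n = 3 electrons in the balanced equation.
The reaction quotient is [Cr³⁺(aq)] / [In³⁺(aq)] = 86.4; by Nernst, E = +0.42 − (0.0615/3)(1.937) = +0.3803 V.
Then ΔG = −nFE = −3 × 96485 × +0.3803 J/mol = −110 kJ/mol.

−110 kJ/mol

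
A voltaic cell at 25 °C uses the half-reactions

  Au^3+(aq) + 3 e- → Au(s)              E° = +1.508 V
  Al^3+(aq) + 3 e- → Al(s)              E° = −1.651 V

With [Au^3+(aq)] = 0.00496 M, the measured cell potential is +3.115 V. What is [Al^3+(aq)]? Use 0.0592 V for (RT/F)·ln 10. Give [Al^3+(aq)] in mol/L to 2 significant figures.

0.84 M

With Au³⁺/Au at the cathode and Al³⁺/Al at the anode, E°cell = +1.508 − (−1.651) = +3.159 V (n = 3).
Since E = E° − (0.0592/n)·log Q, log Q = n(E° − E)/0.0592 = 2.230.
For Au^3+(aq) + Al(s) → Au(s) + Al^3+(aq), the reaction quotient is Q = [Al^3+(aq)] / [Au^3+(aq)].
Solving for the unknown gives log [Al^3+(aq)] = −0.075, so [Al^3+(aq)] ≈ 0.84 M.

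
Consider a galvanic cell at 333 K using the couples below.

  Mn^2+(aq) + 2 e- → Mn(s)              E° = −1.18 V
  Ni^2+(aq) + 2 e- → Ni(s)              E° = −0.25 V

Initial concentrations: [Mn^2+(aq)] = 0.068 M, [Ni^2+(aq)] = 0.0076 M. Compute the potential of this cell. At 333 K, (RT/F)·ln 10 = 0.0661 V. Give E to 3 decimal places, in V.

+0.899 V

Ni²⁺/Ni is reduced (cathode, E° = −0.25 V) and Mn²⁺/Mn is oxidized (anode).
E°cell = E°cat − E°an = −0.25 − (−1.18) = +0.93 V; n = 2.
Balancing gives Ni^2+(aq) + Mn(s) → Ni(s) + Mn^2+(aq); hence Q = [Mn^2+(aq)] / [Ni^2+(aq)] = 8.95 (log Q = 0.952).
E = E° − (0.0661/n)·log Q = +0.93 − (0.0661/2)(0.952) = +0.899 V.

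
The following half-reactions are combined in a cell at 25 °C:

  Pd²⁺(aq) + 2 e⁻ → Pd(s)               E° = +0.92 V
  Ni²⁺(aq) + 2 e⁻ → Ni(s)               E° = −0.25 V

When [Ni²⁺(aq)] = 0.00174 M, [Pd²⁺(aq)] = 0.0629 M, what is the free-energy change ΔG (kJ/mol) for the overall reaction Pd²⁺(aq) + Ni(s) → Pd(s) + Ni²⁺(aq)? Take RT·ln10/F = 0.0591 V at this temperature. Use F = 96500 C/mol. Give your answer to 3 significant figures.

E°cell = +0.92 − (−0.25) = +1.17 V; the balanced reaction transfers n = 2 electrons.
The reaction quotient is [Ni²⁺(aq)] / [Pd²⁺(aq)] = 0.0277; by Nernst, E = +1.17 − (0.0591/2)(−1.558) = +1.2160 V.
Then ΔG = −nFE = −2 × 96500 × +1.2160 J/mol = −235 kJ/mol.

−235 kJ/mol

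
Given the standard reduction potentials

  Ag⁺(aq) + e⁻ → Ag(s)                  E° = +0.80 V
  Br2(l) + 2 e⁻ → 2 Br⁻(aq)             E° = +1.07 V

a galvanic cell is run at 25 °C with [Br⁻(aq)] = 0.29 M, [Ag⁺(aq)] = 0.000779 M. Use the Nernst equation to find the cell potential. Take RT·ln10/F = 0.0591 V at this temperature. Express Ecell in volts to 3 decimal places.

Br₂/Br⁻ is reduced (cathode, E° = +1.07 V) and Ag⁺/Ag is oxidized (anode).
The standard potential is +1.07 − (+0.80) = +0.27 V and the balanced reaction transfers n = 2 electrons.
Balancing gives Br2(l) + 2 Ag(s) → 2 Br⁻(aq) + 2 Ag⁺(aq); hence Q = [Br⁻(aq)]^2·[Ag⁺(aq)]^2 = 5.1×10^−8 (log Q = −7.292).
E = E° − (0.0591/n)·log Q = +0.27 − (0.0591/2)(−7.292) = +0.485 V.

+0.485 V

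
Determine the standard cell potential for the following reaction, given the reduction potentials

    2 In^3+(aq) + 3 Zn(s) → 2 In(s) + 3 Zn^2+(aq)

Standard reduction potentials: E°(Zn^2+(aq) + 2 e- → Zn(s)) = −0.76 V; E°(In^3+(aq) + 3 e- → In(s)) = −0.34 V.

In^3+(aq) gains electrons, so the In³⁺/In couple is the cathode; the Zn²⁺/Zn couple is the anode.
E°cell = E°(cathode) − E°(anode) = −0.34 − (−0.76) = +0.42 V.

+0.42 V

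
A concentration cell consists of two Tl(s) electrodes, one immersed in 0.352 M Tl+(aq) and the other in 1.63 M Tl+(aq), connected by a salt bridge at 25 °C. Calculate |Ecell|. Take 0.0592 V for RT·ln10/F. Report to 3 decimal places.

For a concentration cell E°cell = 0, since both electrodes use the same couple.
The compartment with the higher Tl+(aq) concentration (1.63 M) acts as the cathode; ions are reduced there and produced at the dilute (0.352 M) anode.
With n = 1, Ecell = −(0.0592/1)·log([dilute]/[conc]) = −(0.0592/1)·log(0.352/1.63) = +0.039 V.

0.039 V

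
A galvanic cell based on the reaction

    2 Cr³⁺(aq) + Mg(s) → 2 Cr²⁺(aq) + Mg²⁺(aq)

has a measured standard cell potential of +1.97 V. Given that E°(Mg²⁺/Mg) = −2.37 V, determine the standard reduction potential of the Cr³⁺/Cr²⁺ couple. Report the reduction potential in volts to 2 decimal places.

In the reaction as written the Cr³⁺/Cr²⁺ couple is reduced (cathode) and Mg²⁺/Mg is oxidized (anode), so E°cell = E°(Cr³⁺/Cr²⁺) − E°(Mg²⁺/Mg).
E°(Cr³⁺/Cr²⁺) = E°cell + E°(anode) = +1.97 + (−2.37) = −0.40 V.

−0.40 V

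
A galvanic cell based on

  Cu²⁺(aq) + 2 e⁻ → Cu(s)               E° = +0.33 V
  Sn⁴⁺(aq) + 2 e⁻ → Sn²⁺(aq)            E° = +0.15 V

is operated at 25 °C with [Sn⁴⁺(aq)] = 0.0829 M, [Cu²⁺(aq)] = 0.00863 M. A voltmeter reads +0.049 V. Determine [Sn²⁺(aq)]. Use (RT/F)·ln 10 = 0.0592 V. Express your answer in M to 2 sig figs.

0.00036 M

With Cu²⁺/Cu at the cathode and Sn⁴⁺/Sn²⁺ at the anode, E°cell = +0.33 − (+0.15) = +0.18 V (n = 2).
Since E = E° − (0.0592/n)·log Q, log Q = n(E° − E)/0.0592 = 4.426.
Balancing electrons gives Cu²⁺(aq) + Sn²⁺(aq) → Cu(s) + Sn⁴⁺(aq); thus Q = [Sn⁴⁺(aq)] / ([Cu²⁺(aq)]·[Sn²⁺(aq)]).
Solving for the unknown gives log [Sn²⁺(aq)] = −3.443, so [Sn²⁺(aq)] ≈ 0.00036 M.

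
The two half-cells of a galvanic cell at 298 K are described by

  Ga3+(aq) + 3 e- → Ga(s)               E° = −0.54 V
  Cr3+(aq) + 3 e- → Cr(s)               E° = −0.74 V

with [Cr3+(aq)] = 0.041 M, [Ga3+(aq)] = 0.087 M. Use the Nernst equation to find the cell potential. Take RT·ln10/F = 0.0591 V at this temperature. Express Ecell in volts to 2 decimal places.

+0.21 V

Since E°(Ga³⁺/Ga) > E°(Cr³⁺/Cr), Ga³⁺/Ga serves as the cathode.
The standard potential is −0.54 − (−0.74) = +0.20 V and the balanced reaction transfers n = 3 electrons.
For the overall reaction Ga3+(aq) + Cr(s) → Ga(s) + Cr3+(aq), Q = [Cr3+(aq)] / [Ga3+(aq)] = 0.471, giving log Q = −0.327.
E = E° − (0.0591/n)·log Q = +0.20 − (0.0591/3)(−0.327) = +0.21 V.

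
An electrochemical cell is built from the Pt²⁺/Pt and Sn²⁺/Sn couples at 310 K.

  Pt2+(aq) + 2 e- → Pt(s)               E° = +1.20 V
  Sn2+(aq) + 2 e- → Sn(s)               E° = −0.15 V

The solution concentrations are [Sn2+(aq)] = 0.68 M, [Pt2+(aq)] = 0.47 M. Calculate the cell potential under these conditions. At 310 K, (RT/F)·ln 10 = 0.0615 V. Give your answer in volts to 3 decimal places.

The Pt²⁺/Pt couple has the more positive E°, so it is the cathode; Sn²⁺/Sn is the anode.
E°cell = E°cat − E°an = +1.20 − (−0.15) = +1.35 V; n = 2.
Balancing gives Pt2+(aq) + Sn(s) → Pt(s) + Sn2+(aq); hence Q = [Sn2+(aq)] / [Pt2+(aq)] = 1.45 (log Q = 0.160).
By the Nernst equation, E = +1.35 − (0.0615/2)·(0.160) = +1.345 V.

+1.345 V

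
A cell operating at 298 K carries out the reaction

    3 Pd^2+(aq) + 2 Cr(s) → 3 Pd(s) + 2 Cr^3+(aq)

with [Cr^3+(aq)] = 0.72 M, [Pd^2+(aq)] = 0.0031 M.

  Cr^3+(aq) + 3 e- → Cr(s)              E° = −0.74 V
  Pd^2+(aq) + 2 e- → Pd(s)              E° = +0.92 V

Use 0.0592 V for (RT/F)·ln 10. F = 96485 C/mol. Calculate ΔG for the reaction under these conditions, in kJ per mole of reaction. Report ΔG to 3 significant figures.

−920 kJ/mol

The standard cell potential is +0.92 − (−0.74) = +1.66 V, with n = 6 electrons in the balanced equation.
Q = [Cr^3+(aq)]^2 / [Pd^2+(aq)]^3 = 1.74×10^7, so log Q = 7.241 and E = +1.66 − (0.0592/6)(7.241) = +1.5886 V.
Finally ΔG = −nFE = −(6)(96485 C/mol)(+1.5886 V) = −920 kJ/mol.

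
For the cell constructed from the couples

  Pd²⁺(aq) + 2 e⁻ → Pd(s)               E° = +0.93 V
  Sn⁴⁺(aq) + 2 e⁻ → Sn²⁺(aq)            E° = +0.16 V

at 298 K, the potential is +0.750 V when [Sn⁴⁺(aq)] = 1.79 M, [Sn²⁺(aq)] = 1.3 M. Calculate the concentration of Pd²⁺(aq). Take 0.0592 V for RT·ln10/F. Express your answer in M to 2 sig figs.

The Pd²⁺/Pd couple has the larger reduction potential, so it is the cathode: E°cell = +0.93 − (+0.16) = +0.77 V and n = 2.
From the Nernst equation, log Q = n(E° − E)/0.0592 = 2·(+0.77 − (+0.750))/0.0592 = 0.676.
For Pd²⁺(aq) + Sn²⁺(aq) → Pd(s) + Sn⁴⁺(aq), the reaction quotient is Q = [Sn⁴⁺(aq)] / ([Pd²⁺(aq)]·[Sn²⁺(aq)]).
Solving for the unknown gives log [Pd²⁺(aq)] = −0.537, so [Pd²⁺(aq)] ≈ 0.29 M.

0.29 M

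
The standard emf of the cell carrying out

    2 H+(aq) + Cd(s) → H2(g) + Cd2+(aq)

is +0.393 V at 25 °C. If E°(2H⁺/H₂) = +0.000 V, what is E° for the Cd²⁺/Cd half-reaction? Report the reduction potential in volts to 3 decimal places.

−0.393 V

In the reaction as written the 2H⁺/H₂ couple is reduced (cathode) and Cd²⁺/Cd is oxidized (anode), so E°cell = E°(2H⁺/H₂) − E°(Cd²⁺/Cd).
E°(Cd²⁺/Cd) = E°(cathode) − E°cell = +0.000 − (+0.393) = −0.393 V.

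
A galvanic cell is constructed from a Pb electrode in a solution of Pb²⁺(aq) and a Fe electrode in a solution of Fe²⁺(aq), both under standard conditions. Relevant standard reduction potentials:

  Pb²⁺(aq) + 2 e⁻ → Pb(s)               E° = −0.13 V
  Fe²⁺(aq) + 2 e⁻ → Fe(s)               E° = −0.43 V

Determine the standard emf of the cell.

Of the two couples in this cell, the one with the more positive reduction potential is reduced at the cathode: here that is Pb²⁺/Pb (−0.13 V); Fe²⁺/Fe (−0.43 V) is the anode.
E°cell = E°(cathode) − E°(anode) = −0.13 − (−0.43) = +0.30 V.

+0.30 V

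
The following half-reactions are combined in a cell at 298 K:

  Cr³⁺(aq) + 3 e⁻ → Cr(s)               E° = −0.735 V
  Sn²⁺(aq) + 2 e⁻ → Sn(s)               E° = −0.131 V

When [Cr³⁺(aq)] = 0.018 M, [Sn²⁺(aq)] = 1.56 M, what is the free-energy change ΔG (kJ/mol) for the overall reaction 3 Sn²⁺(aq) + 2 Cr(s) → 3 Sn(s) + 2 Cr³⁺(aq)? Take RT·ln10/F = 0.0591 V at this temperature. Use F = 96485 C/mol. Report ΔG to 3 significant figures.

−373 kJ/mol

The standard cell potential is −0.131 − (−0.735) = +0.604 V, with n = 6 electrons in the balanced equation.
Here Q = [Cr³⁺(aq)]^2 / [Sn²⁺(aq)]^3 = 8.53×10^−5 (log Q = −4.069), giving E = +0.604 − (0.0591/6)·(−4.069) = +0.6441 V.
Then ΔG = −nFE = −6 × 96485 × +0.6441 J/mol = −373 kJ/mol.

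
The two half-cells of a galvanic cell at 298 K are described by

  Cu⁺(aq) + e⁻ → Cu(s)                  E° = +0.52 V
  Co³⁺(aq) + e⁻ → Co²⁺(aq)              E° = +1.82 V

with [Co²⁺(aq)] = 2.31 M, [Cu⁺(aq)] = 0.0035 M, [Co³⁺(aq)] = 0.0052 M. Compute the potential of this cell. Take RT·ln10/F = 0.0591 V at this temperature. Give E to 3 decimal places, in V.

+1.289 V

The Co³⁺/Co²⁺ couple has the more positive E°, so it is the cathode; Cu⁺/Cu is the anode.
E°cell = E°cat − E°an = +1.82 − (+0.52) = +1.30 V; n = 1.
For the overall reaction Co³⁺(aq) + Cu(s) → Co²⁺(aq) + Cu⁺(aq), Q = ([Co²⁺(aq)]·[Cu⁺(aq)]) / [Co³⁺(aq)] = 1.55, giving log Q = 0.192.
By the Nernst equation, E = +1.30 − (0.0591/1)·(0.192) = +1.289 V.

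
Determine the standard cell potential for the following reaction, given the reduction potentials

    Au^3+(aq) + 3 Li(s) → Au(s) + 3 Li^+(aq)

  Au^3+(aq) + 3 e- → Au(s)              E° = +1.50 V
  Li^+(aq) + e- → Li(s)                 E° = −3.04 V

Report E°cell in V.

+4.54 V

In the reaction as written, Au^3+(aq) is reduced (cathode) and Li^+(aq) is produced by oxidation at the anode.
E°cell = E°(cathode) − E°(anode) = +1.50 − (−3.04) = +4.54 V.
The positive value indicates the reaction is spontaneous as written.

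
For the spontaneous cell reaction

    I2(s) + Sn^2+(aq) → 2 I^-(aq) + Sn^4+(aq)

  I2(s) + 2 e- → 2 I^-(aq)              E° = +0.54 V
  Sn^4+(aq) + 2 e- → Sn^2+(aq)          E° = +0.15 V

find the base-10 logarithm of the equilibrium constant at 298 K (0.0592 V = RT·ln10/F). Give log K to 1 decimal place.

The I₂/I⁻ couple is reduced (cathode); E°cell = +0.54 − (+0.15) = +0.39 V with n = 2.
At equilibrium E = 0, so log K = nE°cell / 0.0592 = (2)(+0.39) / 0.0592 = 13.2.

log K = 13.2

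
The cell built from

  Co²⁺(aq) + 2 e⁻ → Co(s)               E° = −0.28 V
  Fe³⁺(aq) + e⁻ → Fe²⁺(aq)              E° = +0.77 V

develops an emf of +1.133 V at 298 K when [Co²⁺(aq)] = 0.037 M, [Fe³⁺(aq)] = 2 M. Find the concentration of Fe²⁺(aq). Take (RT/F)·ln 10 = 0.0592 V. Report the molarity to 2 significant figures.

With Fe³⁺/Fe²⁺ at the cathode and Co²⁺/Co at the anode, E°cell = +0.77 − (−0.28) = +1.05 V (n = 2).
Rearranging E = E° − (0.0592/n)·log Q gives log Q = 2(+1.05 − (+1.133))/0.0592 = −2.804.
The balanced reaction is 2 Fe³⁺(aq) + Co(s) → 2 Fe²⁺(aq) + Co²⁺(aq), so Q = ([Fe²⁺(aq)]^2·[Co²⁺(aq)]) / [Fe³⁺(aq)]^2.
Substituting the known concentrations and solving, log [Fe²⁺(aq)] = −0.385 and [Fe²⁺(aq)] = 0.41 M.

0.41 M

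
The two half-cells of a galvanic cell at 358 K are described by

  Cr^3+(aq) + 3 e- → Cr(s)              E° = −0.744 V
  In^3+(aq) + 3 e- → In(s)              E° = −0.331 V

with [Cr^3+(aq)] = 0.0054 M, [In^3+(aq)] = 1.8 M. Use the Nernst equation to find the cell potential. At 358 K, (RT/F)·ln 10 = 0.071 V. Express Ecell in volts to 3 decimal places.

In³⁺/In is reduced (cathode, E° = −0.331 V) and Cr³⁺/Cr is oxidized (anode).
E°cell = −0.331 − (−0.744) = +0.413 V, with n = 3 electrons transferred.
The balanced reaction is In^3+(aq) + Cr(s) → In(s) + Cr^3+(aq), so Q = [Cr^3+(aq)] / [In^3+(aq)] = 0.003 and log Q = −2.523.
E = E° − (0.071/n)·log Q = +0.413 − (0.071/3)(−2.523) = +0.473 V.

+0.473 V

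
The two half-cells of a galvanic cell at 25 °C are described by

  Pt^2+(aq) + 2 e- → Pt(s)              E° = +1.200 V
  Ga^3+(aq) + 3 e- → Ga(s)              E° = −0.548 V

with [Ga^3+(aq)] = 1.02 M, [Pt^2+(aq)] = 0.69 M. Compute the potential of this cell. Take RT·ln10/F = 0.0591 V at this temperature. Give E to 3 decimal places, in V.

The Pt²⁺/Pt couple has the more positive E°, so it is the cathode; Ga³⁺/Ga is the anode.
E°cell = E°cat − E°an = +1.200 − (−0.548) = +1.748 V; n = 6.
The balanced reaction is 3 Pt^2+(aq) + 2 Ga(s) → 3 Pt(s) + 2 Ga^3+(aq), so Q = [Ga^3+(aq)]^2 / [Pt^2+(aq)]^3 = 3.17 and log Q = 0.501.
E = E° − (0.0591/n)·log Q = +1.748 − (0.0591/6)(0.501) = +1.743 V.

+1.743 V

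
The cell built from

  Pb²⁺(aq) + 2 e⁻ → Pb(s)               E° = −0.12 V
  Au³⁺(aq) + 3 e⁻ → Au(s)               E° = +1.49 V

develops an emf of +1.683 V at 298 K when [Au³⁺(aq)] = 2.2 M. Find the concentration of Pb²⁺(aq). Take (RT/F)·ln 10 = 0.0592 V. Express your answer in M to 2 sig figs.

Au³⁺/Au is the cathode (higher E°); E°cell = +1.49 − (−0.12) = +1.61 V with n = 6.
From the Nernst equation, log Q = n(E° − E)/0.0592 = 6·(+1.61 − (+1.683))/0.0592 = −7.399.
Balancing electrons gives 2 Au³⁺(aq) + 3 Pb(s) → 2 Au(s) + 3 Pb²⁺(aq); thus Q = [Pb²⁺(aq)]^3 / [Au³⁺(aq)]^2.
Solving for the unknown gives log [Pb²⁺(aq)] = −2.238, so [Pb²⁺(aq)] ≈ 0.0058 M.

0.0058 M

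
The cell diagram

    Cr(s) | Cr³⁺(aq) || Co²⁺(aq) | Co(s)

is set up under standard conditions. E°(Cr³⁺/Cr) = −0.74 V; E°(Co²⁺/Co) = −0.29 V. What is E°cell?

+0.45 V

By convention the left-hand electrode in cell notation is the anode (oxidation) and the right-hand electrode is the cathode (reduction).
E°cell = E°(right) − E°(left) = −0.29 − (−0.74) = +0.45 V.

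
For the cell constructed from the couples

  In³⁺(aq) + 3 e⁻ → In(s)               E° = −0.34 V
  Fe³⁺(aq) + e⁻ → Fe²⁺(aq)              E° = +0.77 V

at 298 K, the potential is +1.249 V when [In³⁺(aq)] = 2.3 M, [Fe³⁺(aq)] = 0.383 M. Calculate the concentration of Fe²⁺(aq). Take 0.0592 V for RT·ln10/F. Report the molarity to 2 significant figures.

0.0013 M

With Fe³⁺/Fe²⁺ at the cathode and In³⁺/In at the anode, E°cell = +0.77 − (−0.34) = +1.11 V (n = 3).
Since E = E° − (0.0592/n)·log Q, log Q = n(E° − E)/0.0592 = −7.044.
Balancing electrons gives 3 Fe³⁺(aq) + In(s) → 3 Fe²⁺(aq) + In³⁺(aq); thus Q = ([Fe²⁺(aq)]^3·[In³⁺(aq)]) / [Fe³⁺(aq)]^3.
Solving for the unknown gives log [Fe²⁺(aq)] = −2.885, so [Fe²⁺(aq)] ≈ 0.0013 M.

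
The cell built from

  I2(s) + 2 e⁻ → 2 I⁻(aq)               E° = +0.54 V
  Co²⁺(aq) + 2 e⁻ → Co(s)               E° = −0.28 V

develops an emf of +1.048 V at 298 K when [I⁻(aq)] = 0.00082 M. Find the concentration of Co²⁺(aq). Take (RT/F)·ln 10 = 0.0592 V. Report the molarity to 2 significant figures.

0.029 M

The I₂/I⁻ couple has the larger reduction potential, so it is the cathode: E°cell = +0.54 − (−0.28) = +0.82 V and n = 2.
Since E = E° − (0.0592/n)·log Q, log Q = n(E° − E)/0.0592 = −7.703.
For I2(s) + Co(s) → 2 I⁻(aq) + Co²⁺(aq), the reaction quotient is Q = [I⁻(aq)]^2·[Co²⁺(aq)].
Isolating [Co²⁺(aq)] in Q = 10^{−7.703} yields log [Co²⁺(aq)] = −1.531, i.e. 0.029 M.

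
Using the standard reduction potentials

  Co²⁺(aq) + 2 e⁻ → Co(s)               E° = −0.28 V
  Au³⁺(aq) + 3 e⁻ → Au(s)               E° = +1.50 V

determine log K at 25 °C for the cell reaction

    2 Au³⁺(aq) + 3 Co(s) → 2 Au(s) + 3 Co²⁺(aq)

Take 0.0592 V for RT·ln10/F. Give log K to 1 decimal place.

The Au³⁺/Au couple is reduced (cathode); E°cell = +1.50 − (−0.28) = +1.78 V with n = 6.
At equilibrium E = 0, so log K = nE°cell / 0.0592 = (6)(+1.78) / 0.0592 = 180.4.

log K = 180.4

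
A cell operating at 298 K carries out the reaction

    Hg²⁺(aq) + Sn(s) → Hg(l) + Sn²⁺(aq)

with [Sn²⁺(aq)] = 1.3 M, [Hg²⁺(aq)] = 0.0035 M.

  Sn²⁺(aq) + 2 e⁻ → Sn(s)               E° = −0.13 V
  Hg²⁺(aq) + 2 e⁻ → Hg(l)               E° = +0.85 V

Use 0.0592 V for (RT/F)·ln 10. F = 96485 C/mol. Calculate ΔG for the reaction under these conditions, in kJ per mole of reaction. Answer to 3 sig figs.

−174 kJ/mol

With Hg²⁺/Hg reduced at the cathode, E°cell = +0.85 − (−0.13) = +0.98 V and n = 2.
Here Q = [Sn²⁺(aq)] / [Hg²⁺(aq)] = 371 (log Q = 2.570), giving E = +0.98 − (0.0592/2)·(2.570) = +0.9039 V.
ΔG = −nFE = −(2)(96485)(+0.9039) J/mol = −174 kJ/mol.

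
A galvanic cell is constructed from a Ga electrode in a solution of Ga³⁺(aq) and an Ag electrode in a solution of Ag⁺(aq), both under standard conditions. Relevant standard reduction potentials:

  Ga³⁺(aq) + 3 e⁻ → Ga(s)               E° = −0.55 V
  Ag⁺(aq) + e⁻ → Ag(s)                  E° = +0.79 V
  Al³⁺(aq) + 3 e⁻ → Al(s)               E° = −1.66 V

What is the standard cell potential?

Of the two couples in this cell, the one with the more positive reduction potential is reduced at the cathode: here that is Ag⁺/Ag (+0.79 V); Ga³⁺/Ga (−0.55 V) is the anode.
E°cell = E°(cathode) − E°(anode) = +0.79 − (−0.55) = +1.34 V.

+1.34 V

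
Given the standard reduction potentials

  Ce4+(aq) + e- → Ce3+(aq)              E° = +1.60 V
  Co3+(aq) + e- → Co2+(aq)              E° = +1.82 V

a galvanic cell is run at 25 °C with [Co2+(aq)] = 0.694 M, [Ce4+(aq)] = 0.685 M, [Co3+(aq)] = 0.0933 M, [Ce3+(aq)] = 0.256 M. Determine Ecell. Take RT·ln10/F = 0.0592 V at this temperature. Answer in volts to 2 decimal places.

+0.14 V

Co³⁺/Co²⁺ is reduced (cathode, E° = +1.82 V) and Ce⁴⁺/Ce³⁺ is oxidized (anode).
The standard potential is +1.82 − (+1.60) = +0.22 V and the balanced reaction transfers n = 1 electron.
Balancing gives Co3+(aq) + Ce3+(aq) → Co2+(aq) + Ce4+(aq); hence Q = ([Co2+(aq)]·[Ce4+(aq)]) / ([Co3+(aq)]·[Ce3+(aq)]) = 19.9 (log Q = 1.299).
By the Nernst equation, E = +0.22 − (0.0592/1)·(1.299) = +0.14 V.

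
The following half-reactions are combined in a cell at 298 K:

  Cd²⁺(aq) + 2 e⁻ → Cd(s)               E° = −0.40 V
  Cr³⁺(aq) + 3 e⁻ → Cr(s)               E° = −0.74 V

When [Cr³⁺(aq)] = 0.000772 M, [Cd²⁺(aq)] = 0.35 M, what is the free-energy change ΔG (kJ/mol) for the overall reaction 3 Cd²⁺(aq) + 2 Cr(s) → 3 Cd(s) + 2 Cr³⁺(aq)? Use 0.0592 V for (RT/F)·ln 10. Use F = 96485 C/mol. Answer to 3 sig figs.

−225 kJ/mol

E°cell = −0.40 − (−0.74) = +0.34 V; the balanced reaction transfers n = 6 electrons.
Q = [Cr³⁺(aq)]^2 / [Cd²⁺(aq)]^3 = 1.39×10^−5, so log Q = −4.857 and E = +0.34 − (0.0592/6)(−4.857) = +0.3879 V.
Then ΔG = −nFE = −6 × 96485 × +0.3879 J/mol = −225 kJ/mol.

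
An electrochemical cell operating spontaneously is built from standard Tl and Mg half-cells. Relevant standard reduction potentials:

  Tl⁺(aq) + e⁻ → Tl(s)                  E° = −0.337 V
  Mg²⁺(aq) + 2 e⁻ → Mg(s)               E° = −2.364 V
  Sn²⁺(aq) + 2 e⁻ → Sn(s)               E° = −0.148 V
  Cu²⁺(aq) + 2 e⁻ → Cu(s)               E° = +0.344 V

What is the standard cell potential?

+2.027 V

Of the two couples in this cell, the one with the more positive reduction potential is reduced at the cathode: here that is Tl⁺/Tl (−0.337 V); Mg²⁺/Mg (−2.364 V) is the anode.
E°cell = E°(cathode) − E°(anode) = −0.337 − (−2.364) = +2.027 V.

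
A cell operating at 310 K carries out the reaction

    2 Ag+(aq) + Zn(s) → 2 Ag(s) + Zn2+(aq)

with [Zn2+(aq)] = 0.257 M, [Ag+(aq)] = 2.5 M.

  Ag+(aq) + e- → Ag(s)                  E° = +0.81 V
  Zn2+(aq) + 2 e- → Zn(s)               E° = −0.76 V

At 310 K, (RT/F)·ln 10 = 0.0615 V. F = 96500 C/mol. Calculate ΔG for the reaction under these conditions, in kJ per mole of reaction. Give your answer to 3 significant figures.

−311 kJ/mol

With Ag⁺/Ag reduced at the cathode, E°cell = +0.81 − (−0.76) = +1.57 V and n = 2.
The reaction quotient is [Zn2+(aq)] / [Ag+(aq)]^2 = 0.0411; by Nernst, E = +1.57 − (0.0615/2)(−1.386) = +1.6126 V.
Finally ΔG = −nFE = −(2)(96500 C/mol)(+1.6126 V) = −311 kJ/mol.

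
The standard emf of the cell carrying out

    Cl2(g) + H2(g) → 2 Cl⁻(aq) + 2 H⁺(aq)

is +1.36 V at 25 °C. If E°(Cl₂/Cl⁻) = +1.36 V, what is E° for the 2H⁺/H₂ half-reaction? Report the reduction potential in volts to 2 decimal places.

+0.00 V

In the reaction as written the Cl₂/Cl⁻ couple is reduced (cathode) and 2H⁺/H₂ is oxidized (anode), so E°cell = E°(Cl₂/Cl⁻) − E°(2H⁺/H₂).
E°(2H⁺/H₂) = E°(cathode) − E°cell = +1.36 − (+1.36) = +0.00 V.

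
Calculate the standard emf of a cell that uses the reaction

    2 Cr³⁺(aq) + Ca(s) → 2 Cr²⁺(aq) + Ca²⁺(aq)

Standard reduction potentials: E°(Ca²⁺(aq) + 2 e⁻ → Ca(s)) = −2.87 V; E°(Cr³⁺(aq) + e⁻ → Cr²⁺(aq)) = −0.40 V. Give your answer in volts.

In the reaction as written, Cr³⁺(aq) is reduced (cathode) and Ca²⁺(aq) is produced by oxidation at the anode.
E°cell = E°(cathode) − E°(anode) = −0.40 − (−2.87) = +2.47 V.

+2.47 V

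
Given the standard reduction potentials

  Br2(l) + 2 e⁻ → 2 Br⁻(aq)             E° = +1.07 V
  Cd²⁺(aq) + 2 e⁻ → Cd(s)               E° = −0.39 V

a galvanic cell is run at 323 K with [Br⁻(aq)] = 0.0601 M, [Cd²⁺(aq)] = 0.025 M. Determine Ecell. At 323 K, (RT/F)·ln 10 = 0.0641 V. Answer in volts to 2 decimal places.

+1.59 V

Since E°(Br₂/Br⁻) > E°(Cd²⁺/Cd), Br₂/Br⁻ serves as the cathode.
E°cell = E°cat − E°an = +1.07 − (−0.39) = +1.46 V; n = 2.
The balanced reaction is Br2(l) + Cd(s) → 2 Br⁻(aq) + Cd²⁺(aq), so Q = [Br⁻(aq)]^2·[Cd²⁺(aq)] = 9.03×10^−5 and log Q = −4.044.
E = E° − (0.0641/n)·log Q = +1.46 − (0.0641/2)(−4.044) = +1.59 V.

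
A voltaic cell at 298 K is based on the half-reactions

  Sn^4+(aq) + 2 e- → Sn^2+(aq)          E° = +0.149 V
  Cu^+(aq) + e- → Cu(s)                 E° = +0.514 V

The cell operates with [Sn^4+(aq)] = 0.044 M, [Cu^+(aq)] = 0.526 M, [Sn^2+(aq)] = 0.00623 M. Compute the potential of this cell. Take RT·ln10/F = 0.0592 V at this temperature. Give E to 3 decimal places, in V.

+0.323 V

Cu⁺/Cu is reduced (cathode, E° = +0.514 V) and Sn⁴⁺/Sn²⁺ is oxidized (anode).
The standard potential is +0.514 − (+0.149) = +0.365 V and the balanced reaction transfers n = 2 electrons.
The balanced reaction is 2 Cu^+(aq) + Sn^2+(aq) → 2 Cu(s) + Sn^4+(aq), so Q = [Sn^4+(aq)] / ([Cu^+(aq)]^2·[Sn^2+(aq)]) = 25.5 and log Q = 1.407.
E = E° − (0.0592/n)·log Q = +0.365 − (0.0592/2)(1.407) = +0.323 V.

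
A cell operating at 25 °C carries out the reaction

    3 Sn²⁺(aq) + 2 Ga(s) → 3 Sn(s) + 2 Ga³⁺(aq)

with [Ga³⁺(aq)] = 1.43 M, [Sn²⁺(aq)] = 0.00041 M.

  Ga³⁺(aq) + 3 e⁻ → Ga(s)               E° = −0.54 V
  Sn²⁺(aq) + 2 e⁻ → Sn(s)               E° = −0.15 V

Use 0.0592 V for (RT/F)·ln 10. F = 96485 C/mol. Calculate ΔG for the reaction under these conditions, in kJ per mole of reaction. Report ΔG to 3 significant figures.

−166 kJ/mol

With Sn²⁺/Sn reduced at the cathode, E°cell = −0.15 − (−0.54) = +0.39 V and n = 6.
Here Q = [Ga³⁺(aq)]^2 / [Sn²⁺(aq)]^3 = 2.97×10^10 (log Q = 10.472), giving E = +0.39 − (0.0592/6)·(10.472) = +0.2867 V.
Then ΔG = −nFE = −6 × 96485 × +0.2867 J/mol = −166 kJ/mol.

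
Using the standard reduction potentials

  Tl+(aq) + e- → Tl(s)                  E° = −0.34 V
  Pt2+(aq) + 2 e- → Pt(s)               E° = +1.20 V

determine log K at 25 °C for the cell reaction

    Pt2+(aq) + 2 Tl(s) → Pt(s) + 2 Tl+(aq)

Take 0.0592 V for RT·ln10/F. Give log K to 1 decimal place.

The Pt²⁺/Pt couple is reduced (cathode); E°cell = +1.20 − (−0.34) = +1.54 V with n = 2.
At equilibrium E = 0, so log K = nE°cell / 0.0592 = (2)(+1.54) / 0.0592 = 52.0.

log K = 52.0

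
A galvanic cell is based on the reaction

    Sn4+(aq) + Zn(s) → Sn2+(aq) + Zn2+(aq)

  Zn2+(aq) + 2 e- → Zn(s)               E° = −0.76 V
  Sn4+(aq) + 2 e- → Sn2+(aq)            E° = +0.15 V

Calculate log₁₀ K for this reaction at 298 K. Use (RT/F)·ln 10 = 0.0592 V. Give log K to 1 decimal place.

log K = 30.7

The Sn⁴⁺/Sn²⁺ couple is reduced (cathode); E°cell = +0.15 − (−0.76) = +0.91 V with n = 2.
At equilibrium E = 0, so log K = nE°cell / 0.0592 = (2)(+0.91) / 0.0592 = 30.7.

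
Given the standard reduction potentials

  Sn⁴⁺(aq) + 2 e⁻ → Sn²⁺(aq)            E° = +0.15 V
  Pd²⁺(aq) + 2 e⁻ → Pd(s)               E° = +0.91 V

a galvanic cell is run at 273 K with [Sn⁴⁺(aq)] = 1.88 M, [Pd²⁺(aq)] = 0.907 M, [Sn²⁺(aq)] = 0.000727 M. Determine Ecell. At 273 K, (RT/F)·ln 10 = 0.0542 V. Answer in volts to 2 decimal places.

+0.67 V

Pd²⁺/Pd is reduced (cathode, E° = +0.91 V) and Sn⁴⁺/Sn²⁺ is oxidized (anode).
E°cell = E°cat − E°an = +0.91 − (+0.15) = +0.76 V; n = 2.
For the overall reaction Pd²⁺(aq) + Sn²⁺(aq) → Pd(s) + Sn⁴⁺(aq), Q = [Sn⁴⁺(aq)] / ([Pd²⁺(aq)]·[Sn²⁺(aq)]) = 2.85×10^3, giving log Q = 3.455.
E = E° − (0.0542/n)·log Q = +0.76 − (0.0542/2)(3.455) = +0.67 V.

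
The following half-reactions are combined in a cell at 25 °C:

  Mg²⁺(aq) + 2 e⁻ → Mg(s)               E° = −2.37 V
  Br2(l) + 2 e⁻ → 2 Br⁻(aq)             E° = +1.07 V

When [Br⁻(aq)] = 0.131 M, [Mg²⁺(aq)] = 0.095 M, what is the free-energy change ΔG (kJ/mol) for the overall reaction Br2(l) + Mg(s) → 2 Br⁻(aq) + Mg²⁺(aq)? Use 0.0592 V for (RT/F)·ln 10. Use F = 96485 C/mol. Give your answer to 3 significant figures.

−680 kJ/mol

With Br₂/Br⁻ reduced at the cathode, E°cell = +1.07 − (−2.37) = +3.44 V and n = 2.
Here Q = [Br⁻(aq)]^2·[Mg²⁺(aq)] = 0.00163 (log Q = −2.788), giving E = +3.44 − (0.0592/2)·(−2.788) = +3.5225 V.
ΔG = −nFE = −(2)(96485)(+3.5225) J/mol = −680 kJ/mol.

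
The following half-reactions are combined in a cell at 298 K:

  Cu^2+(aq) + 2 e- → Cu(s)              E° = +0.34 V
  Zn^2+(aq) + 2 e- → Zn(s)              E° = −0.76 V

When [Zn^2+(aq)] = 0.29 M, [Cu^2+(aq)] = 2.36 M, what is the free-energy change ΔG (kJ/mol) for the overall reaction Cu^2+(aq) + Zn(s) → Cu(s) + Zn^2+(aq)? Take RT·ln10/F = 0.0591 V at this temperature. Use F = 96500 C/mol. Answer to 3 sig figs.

With Cu²⁺/Cu reduced at the cathode, E°cell = +0.34 − (−0.76) = +1.10 V and n = 2.
Here Q = [Zn^2+(aq)] / [Cu^2+(aq)] = 0.123 (log Q = −0.911), giving E = +1.10 − (0.0591/2)·(−0.911) = +1.1269 V.
Finally ΔG = −nFE = −(2)(96500 C/mol)(+1.1269 V) = −217 kJ/mol.

−217 kJ/mol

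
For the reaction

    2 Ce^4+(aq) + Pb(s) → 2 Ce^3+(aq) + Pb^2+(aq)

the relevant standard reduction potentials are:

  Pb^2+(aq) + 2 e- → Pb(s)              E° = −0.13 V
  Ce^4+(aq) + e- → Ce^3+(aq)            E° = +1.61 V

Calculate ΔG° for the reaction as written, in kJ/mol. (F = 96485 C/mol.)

−336 kJ/mol

In the reaction as written Ce^4+(aq) is reduced, so the Ce⁴⁺/Ce³⁺ couple is the cathode and Pb²⁺/Pb is the anode.
E°cell = +1.61 − (−0.13) = +1.74 V; balancing electrons gives n = 2.
ΔG° = −nFE°cell = −(2)(96485)(+1.74) J/mol = −336 kJ/mol.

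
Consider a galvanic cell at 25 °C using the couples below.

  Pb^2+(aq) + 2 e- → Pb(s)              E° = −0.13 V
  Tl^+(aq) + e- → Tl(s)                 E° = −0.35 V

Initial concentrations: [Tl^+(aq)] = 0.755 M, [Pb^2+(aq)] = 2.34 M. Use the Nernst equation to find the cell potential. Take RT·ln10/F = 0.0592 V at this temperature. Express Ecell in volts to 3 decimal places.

The Pb²⁺/Pb couple has the more positive E°, so it is the cathode; Tl⁺/Tl is the anode.
E°cell = E°cat − E°an = −0.13 − (−0.35) = +0.22 V; n = 2.
Balancing gives Pb^2+(aq) + 2 Tl(s) → Pb(s) + 2 Tl^+(aq); hence Q = [Tl^+(aq)]^2 / [Pb^2+(aq)] = 0.244 (log Q = −0.613).
Applying E = E° − (RT ln10/nF)·log Q gives +0.22 − (0.0592/2)(−0.613) = +0.238 V.

+0.238 V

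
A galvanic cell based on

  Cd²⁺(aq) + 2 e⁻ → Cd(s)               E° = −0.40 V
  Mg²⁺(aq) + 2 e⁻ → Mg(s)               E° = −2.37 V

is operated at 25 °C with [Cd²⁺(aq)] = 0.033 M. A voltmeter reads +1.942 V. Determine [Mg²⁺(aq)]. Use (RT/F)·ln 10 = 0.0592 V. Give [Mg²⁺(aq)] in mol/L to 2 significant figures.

0.29 M

Cd²⁺/Cd is the cathode (higher E°); E°cell = −0.40 − (−2.37) = +1.97 V with n = 2.
From the Nernst equation, log Q = n(E° − E)/0.0592 = 2·(+1.97 − (+1.942))/0.0592 = 0.946.
For Cd²⁺(aq) + Mg(s) → Cd(s) + Mg²⁺(aq), the reaction quotient is Q = [Mg²⁺(aq)] / [Cd²⁺(aq)].
Isolating [Mg²⁺(aq)] in Q = 10^{0.946} yields log [Mg²⁺(aq)] = −0.535, i.e. 0.29 M.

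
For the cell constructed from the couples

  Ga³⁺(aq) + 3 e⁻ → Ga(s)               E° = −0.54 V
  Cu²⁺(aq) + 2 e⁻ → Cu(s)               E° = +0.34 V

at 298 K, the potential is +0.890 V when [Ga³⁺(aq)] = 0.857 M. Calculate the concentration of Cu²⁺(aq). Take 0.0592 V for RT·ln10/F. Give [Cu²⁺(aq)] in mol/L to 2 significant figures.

Cu²⁺/Cu is the cathode (higher E°); E°cell = +0.34 − (−0.54) = +0.88 V with n = 6.
Since E = E° − (0.0592/n)·log Q, log Q = n(E° − E)/0.0592 = −1.014.
Balancing electrons gives 3 Cu²⁺(aq) + 2 Ga(s) → 3 Cu(s) + 2 Ga³⁺(aq); thus Q = [Ga³⁺(aq)]^2 / [Cu²⁺(aq)]^3.
Substituting the known concentrations and solving, log [Cu²⁺(aq)] = 0.293 and [Cu²⁺(aq)] = 2.0 M.

2.0 M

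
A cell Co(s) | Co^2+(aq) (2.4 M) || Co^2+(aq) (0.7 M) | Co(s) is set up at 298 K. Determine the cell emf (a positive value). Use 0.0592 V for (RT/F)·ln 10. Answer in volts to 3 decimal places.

0.016 V

For a concentration cell E°cell = 0, since both electrodes use the same couple.
The compartment with the higher Co^2+(aq) concentration (2.4 M) acts as the cathode; ions are reduced there and produced at the dilute (0.7 M) anode.
With n = 2, Ecell = −(0.0592/2)·log([dilute]/[conc]) = −(0.0592/2)·log(0.7/2.4) = +0.016 V.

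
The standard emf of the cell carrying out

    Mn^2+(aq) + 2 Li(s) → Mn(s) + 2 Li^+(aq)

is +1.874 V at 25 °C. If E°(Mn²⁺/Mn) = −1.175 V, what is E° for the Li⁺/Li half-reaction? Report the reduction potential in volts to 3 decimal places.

−3.049 V

In the reaction as written the Mn²⁺/Mn couple is reduced (cathode) and Li⁺/Li is oxidized (anode), so E°cell = E°(Mn²⁺/Mn) − E°(Li⁺/Li).
E°(Li⁺/Li) = E°(cathode) − E°cell = −1.175 − (+1.874) = −3.049 V.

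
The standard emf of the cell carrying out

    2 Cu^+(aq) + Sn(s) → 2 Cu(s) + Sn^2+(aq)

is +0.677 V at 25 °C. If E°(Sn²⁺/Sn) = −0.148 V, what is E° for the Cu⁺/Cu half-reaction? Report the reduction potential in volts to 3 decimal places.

In the reaction as written the Cu⁺/Cu couple is reduced (cathode) and Sn²⁺/Sn is oxidized (anode), so E°cell = E°(Cu⁺/Cu) − E°(Sn²⁺/Sn).
E°(Cu⁺/Cu) = E°cell + E°(anode) = +0.677 + (−0.148) = +0.529 V.

+0.529 V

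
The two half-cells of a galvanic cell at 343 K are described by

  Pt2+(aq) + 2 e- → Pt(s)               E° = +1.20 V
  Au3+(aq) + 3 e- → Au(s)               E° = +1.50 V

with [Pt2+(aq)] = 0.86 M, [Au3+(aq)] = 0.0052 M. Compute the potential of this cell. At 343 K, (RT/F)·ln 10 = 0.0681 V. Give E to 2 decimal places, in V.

Au³⁺/Au is reduced (cathode, E° = +1.50 V) and Pt²⁺/Pt is oxidized (anode).
E°cell = +1.50 − (+1.20) = +0.30 V, with n = 6 electrons transferred.
The balanced reaction is 2 Au3+(aq) + 3 Pt(s) → 2 Au(s) + 3 Pt2+(aq), so Q = [Pt2+(aq)]^3 / [Au3+(aq)]^2 = 2.35×10^4 and log Q = 4.371.
By the Nernst equation, E = +0.30 − (0.0681/6)·(4.371) = +0.25 V.

+0.25 V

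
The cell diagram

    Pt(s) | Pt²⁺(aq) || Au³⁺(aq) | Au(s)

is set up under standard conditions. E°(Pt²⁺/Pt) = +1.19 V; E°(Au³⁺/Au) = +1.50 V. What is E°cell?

By convention the left-hand electrode in cell notation is the anode (oxidation) and the right-hand electrode is the cathode (reduction).
E°cell = E°(right) − E°(left) = +1.50 − (+1.19) = +0.31 V.

+0.31 V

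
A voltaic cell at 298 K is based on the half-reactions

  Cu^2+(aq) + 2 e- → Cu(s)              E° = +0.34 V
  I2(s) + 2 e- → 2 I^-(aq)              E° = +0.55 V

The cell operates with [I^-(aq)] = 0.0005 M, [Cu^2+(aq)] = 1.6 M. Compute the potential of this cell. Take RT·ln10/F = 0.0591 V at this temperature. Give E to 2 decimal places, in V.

+0.40 V

The I₂/I⁻ couple has the more positive E°, so it is the cathode; Cu²⁺/Cu is the anode.
E°cell = E°cat − E°an = +0.55 − (+0.34) = +0.21 V; n = 2.
Balancing gives I2(s) + Cu(s) → 2 I^-(aq) + Cu^2+(aq); hence Q = [I^-(aq)]^2·[Cu^2+(aq)] = 4×10^−7 (log Q = −6.398).
Applying E = E° − (RT ln10/nF)·log Q gives +0.21 − (0.0591/2)(−6.398) = +0.40 V.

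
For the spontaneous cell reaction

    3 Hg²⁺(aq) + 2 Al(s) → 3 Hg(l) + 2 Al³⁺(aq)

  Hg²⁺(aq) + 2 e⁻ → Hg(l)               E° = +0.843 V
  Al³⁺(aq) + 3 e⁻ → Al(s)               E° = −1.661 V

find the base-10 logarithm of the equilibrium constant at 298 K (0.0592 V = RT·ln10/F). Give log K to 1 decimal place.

log K = 253.8

The Hg²⁺/Hg couple is reduced (cathode); E°cell = +0.843 − (−1.661) = +2.504 V with n = 6.
At equilibrium E = 0, so log K = nE°cell / 0.0592 = (6)(+2.504) / 0.0592 = 253.8.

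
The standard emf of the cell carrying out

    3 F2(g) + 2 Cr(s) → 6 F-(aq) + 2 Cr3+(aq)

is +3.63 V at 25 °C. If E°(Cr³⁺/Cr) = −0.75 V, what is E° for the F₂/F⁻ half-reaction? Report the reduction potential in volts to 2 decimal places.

+2.88 V

In the reaction as written the F₂/F⁻ couple is reduced (cathode) and Cr³⁺/Cr is oxidized (anode), so E°cell = E°(F₂/F⁻) − E°(Cr³⁺/Cr).
E°(F₂/F⁻) = E°cell + E°(anode) = +3.63 + (−0.75) = +2.88 V.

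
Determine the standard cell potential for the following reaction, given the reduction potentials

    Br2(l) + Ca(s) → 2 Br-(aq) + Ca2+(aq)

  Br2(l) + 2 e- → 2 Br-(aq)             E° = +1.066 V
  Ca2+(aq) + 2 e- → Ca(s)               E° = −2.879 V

Br2(l) gains electrons, so the Br₂/Br⁻ couple is the cathode; the Ca²⁺/Ca couple is the anode.
E°cell = E°(cathode) − E°(anode) = +1.066 − (−2.879) = +3.945 V.

+3.945 V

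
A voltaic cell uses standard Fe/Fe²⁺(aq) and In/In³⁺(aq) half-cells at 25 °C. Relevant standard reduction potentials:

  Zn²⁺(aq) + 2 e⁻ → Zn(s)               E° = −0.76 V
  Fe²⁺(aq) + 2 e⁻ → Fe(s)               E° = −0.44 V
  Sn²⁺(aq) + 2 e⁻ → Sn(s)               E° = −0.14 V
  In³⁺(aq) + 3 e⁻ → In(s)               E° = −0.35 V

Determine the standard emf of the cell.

Of the two couples in this cell, the one with the more positive reduction potential is reduced at the cathode: here that is In³⁺/In (−0.35 V); Fe²⁺/Fe (−0.44 V) is the anode.
E°cell = E°(cathode) − E°(anode) = −0.35 − (−0.44) = +0.09 V.

+0.09 V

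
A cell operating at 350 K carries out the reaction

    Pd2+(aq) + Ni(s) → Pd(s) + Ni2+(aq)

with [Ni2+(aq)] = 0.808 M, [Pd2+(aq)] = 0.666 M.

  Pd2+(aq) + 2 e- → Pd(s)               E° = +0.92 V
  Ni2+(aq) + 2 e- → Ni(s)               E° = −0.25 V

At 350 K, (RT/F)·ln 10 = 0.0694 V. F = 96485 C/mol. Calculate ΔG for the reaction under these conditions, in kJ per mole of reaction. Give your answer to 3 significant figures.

−225 kJ/mol

The standard cell potential is +0.92 − (−0.25) = +1.17 V, with n = 2 electrons in the balanced equation.
Q = [Ni2+(aq)] / [Pd2+(aq)] = 1.21, so log Q = 0.084 and E = +1.17 − (0.0694/2)(0.084) = +1.1671 V.
Finally ΔG = −nFE = −(2)(96485 C/mol)(+1.1671 V) = −225 kJ/mol.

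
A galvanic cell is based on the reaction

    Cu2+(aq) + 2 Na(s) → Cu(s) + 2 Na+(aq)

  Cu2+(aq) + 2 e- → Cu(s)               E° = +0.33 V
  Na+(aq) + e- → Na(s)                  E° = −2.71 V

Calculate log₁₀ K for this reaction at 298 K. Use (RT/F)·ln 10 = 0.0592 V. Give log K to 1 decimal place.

log K = 102.7

The Cu²⁺/Cu couple is reduced (cathode); E°cell = +0.33 − (−2.71) = +3.04 V with n = 2.
At equilibrium E = 0, so log K = nE°cell / 0.0592 = (2)(+3.04) / 0.0592 = 102.7.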